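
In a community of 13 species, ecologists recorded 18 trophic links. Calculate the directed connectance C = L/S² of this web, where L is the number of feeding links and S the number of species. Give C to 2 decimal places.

The web has S = 13 species and L = 18 feeding links.
C = L / S² = 18 / 169 = 0.1065 ≈ 0.11.

C = 0.11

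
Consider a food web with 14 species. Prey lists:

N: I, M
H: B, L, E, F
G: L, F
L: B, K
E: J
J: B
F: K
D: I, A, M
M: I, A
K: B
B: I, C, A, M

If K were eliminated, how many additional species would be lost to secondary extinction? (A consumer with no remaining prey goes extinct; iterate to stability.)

1

Remove K.
Round 1: F (all prey gone) → extinct.
No further losses. Total secondary extinctions: 1.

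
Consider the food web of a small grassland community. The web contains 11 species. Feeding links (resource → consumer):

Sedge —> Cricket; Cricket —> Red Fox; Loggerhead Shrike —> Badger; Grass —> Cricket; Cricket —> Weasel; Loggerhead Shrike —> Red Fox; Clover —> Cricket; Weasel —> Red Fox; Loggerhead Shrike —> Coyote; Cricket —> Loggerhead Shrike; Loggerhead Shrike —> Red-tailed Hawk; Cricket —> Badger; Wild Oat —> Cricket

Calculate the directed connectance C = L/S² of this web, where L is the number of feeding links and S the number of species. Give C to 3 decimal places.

The web has S = 11 species and L = 13 feeding links.
C = L / S² = 13 / 121 = 0.1074 ≈ 0.107.

C = 0.107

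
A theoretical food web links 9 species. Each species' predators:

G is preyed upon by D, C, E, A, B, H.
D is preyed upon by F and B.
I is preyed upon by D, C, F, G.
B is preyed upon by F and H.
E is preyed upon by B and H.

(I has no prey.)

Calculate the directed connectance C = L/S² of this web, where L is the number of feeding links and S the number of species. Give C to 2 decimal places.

C = 0.20

The web has S = 9 species and L = 16 feeding links.
C = L / S² = 16 / 81 = 0.1975 ≈ 0.20.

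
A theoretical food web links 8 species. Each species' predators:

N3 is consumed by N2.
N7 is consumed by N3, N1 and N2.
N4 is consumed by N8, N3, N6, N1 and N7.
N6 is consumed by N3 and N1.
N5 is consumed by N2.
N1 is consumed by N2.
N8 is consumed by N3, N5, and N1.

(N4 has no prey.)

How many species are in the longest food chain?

One longest chain: N4 → N6 → N3 → N2.
It has 4 species and 3 links.

4 species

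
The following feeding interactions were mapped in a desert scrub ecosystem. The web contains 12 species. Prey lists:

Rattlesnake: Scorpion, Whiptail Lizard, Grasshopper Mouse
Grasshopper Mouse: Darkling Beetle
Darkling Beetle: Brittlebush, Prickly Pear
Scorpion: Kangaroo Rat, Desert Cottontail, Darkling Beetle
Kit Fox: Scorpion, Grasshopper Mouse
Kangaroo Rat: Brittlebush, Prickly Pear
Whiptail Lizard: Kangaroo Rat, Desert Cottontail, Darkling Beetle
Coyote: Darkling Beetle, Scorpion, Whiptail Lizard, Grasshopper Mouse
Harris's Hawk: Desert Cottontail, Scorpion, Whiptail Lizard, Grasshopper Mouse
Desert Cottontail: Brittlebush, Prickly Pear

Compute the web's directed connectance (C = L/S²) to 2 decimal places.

The web has S = 12 species and L = 26 feeding links.
C = L / S² = 26 / 144 = 0.1806 ≈ 0.18.

C = 0.18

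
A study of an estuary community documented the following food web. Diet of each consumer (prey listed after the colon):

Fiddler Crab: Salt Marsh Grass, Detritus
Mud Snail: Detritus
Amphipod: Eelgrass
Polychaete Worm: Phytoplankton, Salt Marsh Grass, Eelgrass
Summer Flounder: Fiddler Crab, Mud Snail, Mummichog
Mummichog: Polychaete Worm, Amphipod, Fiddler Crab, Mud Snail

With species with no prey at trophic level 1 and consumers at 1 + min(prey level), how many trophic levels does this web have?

Basal resources (level 1): Phytoplankton, Salt Marsh Grass, Eelgrass, Detritus.
Following each consumer down to its lowest-level prey: Salt Marsh Grass → Fiddler Crab → Summer Flounder (levels 1 through 3).
All prey of Summer Flounder (Fiddler Crab 2, Mud Snail 2, Mummichog 3) are at level 2 or above, so Summer Flounder is at level 1 + 2 = 3.
Every consumer has at least one prey at level 2 or below, so none exceeds level 3.

3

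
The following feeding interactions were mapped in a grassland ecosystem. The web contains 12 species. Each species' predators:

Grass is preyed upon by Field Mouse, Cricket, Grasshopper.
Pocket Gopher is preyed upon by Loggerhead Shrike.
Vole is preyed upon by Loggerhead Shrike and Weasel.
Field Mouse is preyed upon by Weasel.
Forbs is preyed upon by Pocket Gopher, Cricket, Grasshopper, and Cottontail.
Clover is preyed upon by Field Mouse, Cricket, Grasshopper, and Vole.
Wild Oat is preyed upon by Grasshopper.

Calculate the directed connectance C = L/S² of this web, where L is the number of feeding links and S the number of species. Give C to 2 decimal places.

The web has S = 12 species and L = 16 feeding links.
C = L / S² = 16 / 144 = 0.1111 ≈ 0.11.

C = 0.11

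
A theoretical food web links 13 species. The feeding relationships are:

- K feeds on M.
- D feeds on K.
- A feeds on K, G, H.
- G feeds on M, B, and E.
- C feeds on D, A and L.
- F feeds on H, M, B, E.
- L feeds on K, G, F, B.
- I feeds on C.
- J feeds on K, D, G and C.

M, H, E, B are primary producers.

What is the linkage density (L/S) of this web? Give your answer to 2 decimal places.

L/S = 1.85

There are L = 24 links among S = 13 species.
L/S = 24/13 = 1.8462 ≈ 1.85.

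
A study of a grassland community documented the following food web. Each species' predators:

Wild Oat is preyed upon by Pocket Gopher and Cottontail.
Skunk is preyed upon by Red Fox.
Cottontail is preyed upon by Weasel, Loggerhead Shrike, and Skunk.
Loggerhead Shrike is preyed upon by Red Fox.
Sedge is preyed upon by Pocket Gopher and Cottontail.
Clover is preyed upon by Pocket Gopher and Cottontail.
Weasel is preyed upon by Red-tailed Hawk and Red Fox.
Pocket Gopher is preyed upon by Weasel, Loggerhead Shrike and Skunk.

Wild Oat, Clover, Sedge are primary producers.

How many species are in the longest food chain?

4 species

One longest chain: Wild Oat → Cottontail → Weasel → Red-tailed Hawk.
It has 4 species and 3 links.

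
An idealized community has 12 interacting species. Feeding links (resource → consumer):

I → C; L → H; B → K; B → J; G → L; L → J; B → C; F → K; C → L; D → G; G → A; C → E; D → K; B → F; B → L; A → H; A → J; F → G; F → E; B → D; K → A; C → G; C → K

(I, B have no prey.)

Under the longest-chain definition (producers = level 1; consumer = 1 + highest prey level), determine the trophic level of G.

B is a producer → level 1.
F eats B → level 2.
G eats F (level 2); other prey at levels: C 2, D 2 → level 3.

Trophic level 3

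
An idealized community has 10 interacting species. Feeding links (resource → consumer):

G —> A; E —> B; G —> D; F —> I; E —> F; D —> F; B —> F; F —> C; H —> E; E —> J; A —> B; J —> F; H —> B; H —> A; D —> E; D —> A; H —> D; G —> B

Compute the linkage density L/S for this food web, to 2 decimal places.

There are L = 18 links among S = 10 species.
L/S = 18/10 = 1.8000 ≈ 1.80.

L/S = 1.80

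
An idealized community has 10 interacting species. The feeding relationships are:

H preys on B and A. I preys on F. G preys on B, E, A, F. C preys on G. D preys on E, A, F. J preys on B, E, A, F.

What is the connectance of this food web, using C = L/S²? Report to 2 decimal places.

The web has S = 10 species and L = 15 feeding links.
C = L / S² = 15 / 100 = 0.1500 ≈ 0.15.

C = 0.15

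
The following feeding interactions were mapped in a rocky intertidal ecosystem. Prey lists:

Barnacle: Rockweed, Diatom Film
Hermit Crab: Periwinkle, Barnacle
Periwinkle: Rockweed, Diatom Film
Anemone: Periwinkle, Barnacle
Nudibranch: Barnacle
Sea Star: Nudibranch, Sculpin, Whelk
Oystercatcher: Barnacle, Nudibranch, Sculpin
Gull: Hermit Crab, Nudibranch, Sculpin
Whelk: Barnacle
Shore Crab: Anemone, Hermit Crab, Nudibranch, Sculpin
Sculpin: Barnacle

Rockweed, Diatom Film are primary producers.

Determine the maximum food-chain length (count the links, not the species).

3 links

One longest chain: Rockweed → Barnacle → Whelk → Sea Star.
It has 4 species and 3 links.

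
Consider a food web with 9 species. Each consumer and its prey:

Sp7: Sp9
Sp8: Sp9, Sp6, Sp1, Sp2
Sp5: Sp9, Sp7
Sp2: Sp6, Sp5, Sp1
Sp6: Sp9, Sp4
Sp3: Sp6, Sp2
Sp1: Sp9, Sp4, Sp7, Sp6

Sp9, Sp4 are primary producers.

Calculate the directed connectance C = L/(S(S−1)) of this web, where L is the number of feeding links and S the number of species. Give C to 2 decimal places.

The web has S = 9 species and L = 18 feeding links.
C = L / (S(S−1)) = 18 / 72 = 0.2500 ≈ 0.25.

C = 0.25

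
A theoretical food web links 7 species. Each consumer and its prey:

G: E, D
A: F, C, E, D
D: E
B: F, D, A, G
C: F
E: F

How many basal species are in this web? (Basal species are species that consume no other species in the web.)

1

Basal species (no prey listed): F.
Count: 1.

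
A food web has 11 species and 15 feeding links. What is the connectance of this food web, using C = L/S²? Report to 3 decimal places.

The web has S = 11 species and L = 15 feeding links.
C = L / S² = 15 / 121 = 0.1240 ≈ 0.124.

C = 0.124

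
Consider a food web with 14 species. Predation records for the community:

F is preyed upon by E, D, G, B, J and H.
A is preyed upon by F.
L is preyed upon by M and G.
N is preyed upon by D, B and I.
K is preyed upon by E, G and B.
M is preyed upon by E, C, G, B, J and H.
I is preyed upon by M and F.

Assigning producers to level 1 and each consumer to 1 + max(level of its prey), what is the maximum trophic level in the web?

4

Producers (level 1): A, N, K, L.
N → I → F → D gives D level 4.
No species has a prey at level 4, so no species reaches level 5.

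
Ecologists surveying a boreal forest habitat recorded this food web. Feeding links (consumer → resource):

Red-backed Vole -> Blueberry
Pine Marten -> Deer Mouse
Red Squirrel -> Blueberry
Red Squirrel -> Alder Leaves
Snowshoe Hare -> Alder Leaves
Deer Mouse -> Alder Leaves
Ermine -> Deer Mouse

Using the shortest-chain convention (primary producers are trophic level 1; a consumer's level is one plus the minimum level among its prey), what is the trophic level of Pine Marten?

Alder Leaves is a producer → level 1.
Deer Mouse eats Alder Leaves → level 2.
Pine Marten eats Deer Mouse → level 3.
No prey of Pine Marten is below level 2, so 3 is the minimum.

Trophic level 3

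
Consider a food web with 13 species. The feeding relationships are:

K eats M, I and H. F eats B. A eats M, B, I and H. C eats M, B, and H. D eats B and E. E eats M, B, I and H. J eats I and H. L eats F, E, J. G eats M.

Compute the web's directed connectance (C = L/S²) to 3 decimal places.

C = 0.136

The web has S = 13 species and L = 23 feeding links.
C = L / S² = 23 / 169 = 0.1361 ≈ 0.136.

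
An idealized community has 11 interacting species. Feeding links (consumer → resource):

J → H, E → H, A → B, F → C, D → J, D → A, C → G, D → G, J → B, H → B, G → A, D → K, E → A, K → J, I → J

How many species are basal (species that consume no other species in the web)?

Basal species (no prey listed): B.
Count: 1.

1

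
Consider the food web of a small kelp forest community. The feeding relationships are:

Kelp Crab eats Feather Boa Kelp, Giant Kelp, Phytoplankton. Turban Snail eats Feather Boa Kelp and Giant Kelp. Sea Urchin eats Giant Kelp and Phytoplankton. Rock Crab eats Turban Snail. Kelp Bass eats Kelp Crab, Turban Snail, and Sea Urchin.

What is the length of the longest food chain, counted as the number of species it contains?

One longest chain: Giant Kelp → Sea Urchin → Kelp Bass.
It has 3 species and 2 links.

3 species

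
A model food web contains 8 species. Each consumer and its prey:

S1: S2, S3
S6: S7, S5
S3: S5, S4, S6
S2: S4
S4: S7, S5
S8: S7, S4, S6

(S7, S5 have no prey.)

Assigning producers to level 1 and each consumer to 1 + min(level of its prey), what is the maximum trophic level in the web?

3

Producers (level 1): S7, S5.
Following each consumer down to its lowest-level prey: S5 → S3 → S1 (levels 1 through 3).
All prey of S1 (S3 2, S2 3) are at level 2 or above, so S1 is at level 1 + 2 = 3.
Every consumer has at least one prey at level 2 or below, so none exceeds level 3.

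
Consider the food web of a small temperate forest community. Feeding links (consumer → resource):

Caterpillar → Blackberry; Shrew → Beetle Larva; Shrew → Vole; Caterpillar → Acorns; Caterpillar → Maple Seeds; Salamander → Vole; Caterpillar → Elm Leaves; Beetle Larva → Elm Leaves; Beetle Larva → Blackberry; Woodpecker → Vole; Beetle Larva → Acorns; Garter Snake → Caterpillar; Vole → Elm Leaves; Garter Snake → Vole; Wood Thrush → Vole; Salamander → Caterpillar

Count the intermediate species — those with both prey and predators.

3

Intermediate species (has both prey and predators): Vole, Beetle Larva, Caterpillar.
Count: 3.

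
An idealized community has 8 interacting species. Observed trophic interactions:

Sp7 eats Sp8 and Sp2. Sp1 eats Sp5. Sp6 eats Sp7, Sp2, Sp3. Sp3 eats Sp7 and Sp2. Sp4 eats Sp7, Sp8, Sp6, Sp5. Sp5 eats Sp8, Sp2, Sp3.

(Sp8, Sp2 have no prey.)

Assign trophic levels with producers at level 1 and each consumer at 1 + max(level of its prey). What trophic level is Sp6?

Trophic level 4

Sp8 is a producer → level 1.
Sp7 eats Sp8 (level 1); other prey at levels: Sp2 1 → level 2.
Sp3 eats Sp7 (level 2); other prey at levels: Sp2 1 → level 3.
Sp6 eats Sp3 (level 3); other prey at levels: Sp2 1, Sp7 2 → level 4.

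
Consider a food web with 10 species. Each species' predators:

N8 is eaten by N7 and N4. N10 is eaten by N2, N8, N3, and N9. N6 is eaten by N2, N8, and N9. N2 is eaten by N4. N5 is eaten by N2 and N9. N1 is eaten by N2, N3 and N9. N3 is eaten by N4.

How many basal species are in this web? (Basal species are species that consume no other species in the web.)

4

Basal species (no prey listed): N6, N1, N10, N5.
Count: 4.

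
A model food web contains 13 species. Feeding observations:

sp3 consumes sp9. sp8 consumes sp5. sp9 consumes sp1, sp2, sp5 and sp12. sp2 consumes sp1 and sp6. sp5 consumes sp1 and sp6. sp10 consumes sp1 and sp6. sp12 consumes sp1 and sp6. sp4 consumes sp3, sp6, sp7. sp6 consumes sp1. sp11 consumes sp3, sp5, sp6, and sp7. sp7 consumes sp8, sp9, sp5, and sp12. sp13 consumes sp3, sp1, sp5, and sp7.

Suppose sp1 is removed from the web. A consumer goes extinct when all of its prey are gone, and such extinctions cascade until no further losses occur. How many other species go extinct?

12

Remove sp1.
Round 1: sp6 (all prey gone) → extinct.
Round 2: sp12 (all prey gone), sp10 (all prey gone), sp2 (all prey gone), sp5 (all prey gone) → extinct.
Round 3: sp8 (all prey gone), sp9 (all prey gone) → extinct.
Round 4: sp3 (all prey gone), sp7 (all prey gone) → extinct.
Round 5: sp11 (all prey gone), sp13 (all prey gone), sp4 (all prey gone) → extinct.
No further losses. Total secondary extinctions: 12.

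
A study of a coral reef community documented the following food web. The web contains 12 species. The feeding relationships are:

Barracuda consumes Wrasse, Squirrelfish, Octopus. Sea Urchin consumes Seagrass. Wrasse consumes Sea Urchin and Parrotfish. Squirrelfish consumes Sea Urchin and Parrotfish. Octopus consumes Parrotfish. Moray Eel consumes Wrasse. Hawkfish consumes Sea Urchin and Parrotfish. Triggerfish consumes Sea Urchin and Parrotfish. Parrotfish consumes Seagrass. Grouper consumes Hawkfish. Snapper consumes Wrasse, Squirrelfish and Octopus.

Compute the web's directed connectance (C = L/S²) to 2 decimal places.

The web has S = 12 species and L = 19 feeding links.
C = L / S² = 19 / 144 = 0.1319 ≈ 0.13.

C = 0.13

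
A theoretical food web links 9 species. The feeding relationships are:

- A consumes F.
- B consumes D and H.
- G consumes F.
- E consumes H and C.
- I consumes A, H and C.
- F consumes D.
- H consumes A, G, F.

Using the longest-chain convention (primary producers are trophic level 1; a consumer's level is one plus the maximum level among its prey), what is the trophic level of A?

D is a producer → level 1.
F eats D → level 2.
A eats F → level 3.

Trophic level 3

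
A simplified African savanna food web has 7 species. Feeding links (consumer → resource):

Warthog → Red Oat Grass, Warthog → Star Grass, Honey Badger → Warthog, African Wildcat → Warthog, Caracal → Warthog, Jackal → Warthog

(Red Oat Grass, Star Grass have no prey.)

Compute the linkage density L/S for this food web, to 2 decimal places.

There are L = 6 links among S = 7 species.
L/S = 6/7 = 0.8571 ≈ 0.86.

L/S = 0.86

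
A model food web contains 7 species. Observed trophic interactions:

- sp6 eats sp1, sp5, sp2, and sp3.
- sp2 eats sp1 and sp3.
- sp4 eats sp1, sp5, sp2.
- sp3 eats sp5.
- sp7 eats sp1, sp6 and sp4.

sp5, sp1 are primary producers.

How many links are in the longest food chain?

One longest chain: sp5 → sp3 → sp2 → sp6 → sp7.
It has 5 species and 4 links.

4 links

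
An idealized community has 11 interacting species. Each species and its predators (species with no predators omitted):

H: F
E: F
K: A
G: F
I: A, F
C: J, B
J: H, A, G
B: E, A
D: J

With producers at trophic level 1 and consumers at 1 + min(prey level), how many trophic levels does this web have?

Producers (level 1): D, I, K, C.
Following each consumer down to its lowest-level prey: D → J → H (levels 1 through 3).
All prey of H (J 2) are at level 2 or above, so H is at level 1 + 2 = 3.
Every consumer has at least one prey at level 2 or below, so none exceeds level 3.

3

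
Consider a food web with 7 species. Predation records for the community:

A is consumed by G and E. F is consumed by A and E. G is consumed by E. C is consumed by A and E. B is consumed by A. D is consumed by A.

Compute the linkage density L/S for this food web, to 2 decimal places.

L/S = 1.29

There are L = 9 links among S = 7 species.
L/S = 9/7 = 1.2857 ≈ 1.29.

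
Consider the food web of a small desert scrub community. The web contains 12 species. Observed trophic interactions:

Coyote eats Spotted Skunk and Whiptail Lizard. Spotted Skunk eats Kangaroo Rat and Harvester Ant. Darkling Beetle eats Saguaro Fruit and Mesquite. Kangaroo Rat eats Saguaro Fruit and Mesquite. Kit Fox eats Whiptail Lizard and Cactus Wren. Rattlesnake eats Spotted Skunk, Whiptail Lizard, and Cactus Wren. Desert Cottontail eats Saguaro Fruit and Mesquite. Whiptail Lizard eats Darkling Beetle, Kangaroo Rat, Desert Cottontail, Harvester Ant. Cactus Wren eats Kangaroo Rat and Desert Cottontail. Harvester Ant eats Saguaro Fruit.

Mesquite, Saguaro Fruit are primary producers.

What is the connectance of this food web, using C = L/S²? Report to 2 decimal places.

The web has S = 12 species and L = 22 feeding links.
C = L / S² = 22 / 144 = 0.1528 ≈ 0.15.

C = 0.15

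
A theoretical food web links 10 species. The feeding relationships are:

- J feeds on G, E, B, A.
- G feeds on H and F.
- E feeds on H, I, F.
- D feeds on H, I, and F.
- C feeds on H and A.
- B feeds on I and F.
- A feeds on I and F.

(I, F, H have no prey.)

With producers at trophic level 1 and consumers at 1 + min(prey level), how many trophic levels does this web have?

3

Producers (level 1): I, F, H.
Following each consumer down to its lowest-level prey: I → E → J (levels 1 through 3).
All prey of J (E 2, B 2, G 2, A 2) are at level 2 or above, so J is at level 1 + 2 = 3.
Every consumer has at least one prey at level 2 or below, so none exceeds level 3.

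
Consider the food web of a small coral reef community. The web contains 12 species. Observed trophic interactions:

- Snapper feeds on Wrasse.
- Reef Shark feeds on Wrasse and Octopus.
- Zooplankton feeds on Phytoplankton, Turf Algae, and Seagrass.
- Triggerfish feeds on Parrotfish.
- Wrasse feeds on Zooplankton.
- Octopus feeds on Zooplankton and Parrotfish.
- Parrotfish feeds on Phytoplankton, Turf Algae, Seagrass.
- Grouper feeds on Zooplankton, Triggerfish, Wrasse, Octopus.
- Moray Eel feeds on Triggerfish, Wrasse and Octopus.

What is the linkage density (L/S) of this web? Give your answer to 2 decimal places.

There are L = 20 links among S = 12 species.
L/S = 20/12 = 1.6667 ≈ 1.67.

L/S = 1.67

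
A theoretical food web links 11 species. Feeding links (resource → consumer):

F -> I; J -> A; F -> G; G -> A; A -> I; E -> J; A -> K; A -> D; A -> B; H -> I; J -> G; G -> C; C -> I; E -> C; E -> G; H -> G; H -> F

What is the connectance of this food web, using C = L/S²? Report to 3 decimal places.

The web has S = 11 species and L = 17 feeding links.
C = L / S² = 17 / 121 = 0.1405 ≈ 0.140.

C = 0.140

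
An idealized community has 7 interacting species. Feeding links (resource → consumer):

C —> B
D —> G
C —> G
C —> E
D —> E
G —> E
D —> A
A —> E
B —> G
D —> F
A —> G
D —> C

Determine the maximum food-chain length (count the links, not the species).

4 links

One longest chain: D → C → B → G → E.
It has 5 species and 4 links.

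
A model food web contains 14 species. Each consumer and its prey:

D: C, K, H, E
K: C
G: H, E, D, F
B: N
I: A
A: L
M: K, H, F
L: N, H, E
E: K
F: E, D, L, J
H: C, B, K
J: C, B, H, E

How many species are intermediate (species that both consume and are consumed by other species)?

Intermediate species (has both prey and predators): B, K, H, E, D, L, J, F, A.
Count: 9.

9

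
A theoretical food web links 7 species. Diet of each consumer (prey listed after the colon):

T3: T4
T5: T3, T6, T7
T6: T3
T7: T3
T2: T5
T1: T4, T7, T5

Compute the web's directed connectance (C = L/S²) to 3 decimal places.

The web has S = 7 species and L = 10 feeding links.
C = L / S² = 10 / 49 = 0.2041 ≈ 0.204.

C = 0.204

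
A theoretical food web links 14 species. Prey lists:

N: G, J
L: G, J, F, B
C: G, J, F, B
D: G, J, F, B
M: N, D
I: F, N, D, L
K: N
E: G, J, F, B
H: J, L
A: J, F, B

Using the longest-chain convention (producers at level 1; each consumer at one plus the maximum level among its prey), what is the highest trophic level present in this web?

3

Producers (level 1): G, J, F, B.
G → L → H gives H level 3.
No species has a prey at level 3, so no species reaches level 4.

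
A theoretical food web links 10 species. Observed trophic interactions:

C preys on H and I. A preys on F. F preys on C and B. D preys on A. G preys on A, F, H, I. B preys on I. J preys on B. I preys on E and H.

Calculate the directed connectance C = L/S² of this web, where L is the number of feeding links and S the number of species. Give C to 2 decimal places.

C = 0.14

The web has S = 10 species and L = 14 feeding links.
C = L / S² = 14 / 100 = 0.1400 ≈ 0.14.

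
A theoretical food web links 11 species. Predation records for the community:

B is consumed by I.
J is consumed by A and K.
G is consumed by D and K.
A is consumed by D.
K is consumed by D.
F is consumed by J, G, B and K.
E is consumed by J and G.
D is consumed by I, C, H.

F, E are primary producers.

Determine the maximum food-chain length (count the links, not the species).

4 links

One longest chain: F → J → A → D → H.
It has 5 species and 4 links.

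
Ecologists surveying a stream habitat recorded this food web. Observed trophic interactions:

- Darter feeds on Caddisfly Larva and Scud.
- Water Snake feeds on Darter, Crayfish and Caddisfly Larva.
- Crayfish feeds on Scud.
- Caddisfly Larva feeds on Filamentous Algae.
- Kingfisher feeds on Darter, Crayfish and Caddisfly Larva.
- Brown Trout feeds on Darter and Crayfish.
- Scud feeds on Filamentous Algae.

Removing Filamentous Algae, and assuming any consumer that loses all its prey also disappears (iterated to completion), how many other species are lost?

7

Remove Filamentous Algae.
Round 1: Caddisfly Larva (all prey gone), Scud (all prey gone) → extinct.
Round 2: Darter (all prey gone), Crayfish (all prey gone) → extinct.
Round 3: Kingfisher (all prey gone), Brown Trout (all prey gone), Water Snake (all prey gone) → extinct.
No further losses. Total secondary extinctions: 7.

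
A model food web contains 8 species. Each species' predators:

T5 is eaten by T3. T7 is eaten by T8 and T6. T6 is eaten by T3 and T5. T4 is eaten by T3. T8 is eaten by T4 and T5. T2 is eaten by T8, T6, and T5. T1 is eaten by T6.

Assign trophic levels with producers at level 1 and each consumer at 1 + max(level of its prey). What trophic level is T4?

T7 is a producer → level 1.
T8 eats T7 (level 1); other prey at levels: T2 1 → level 2.
T4 eats T8 → level 3.

Trophic level 3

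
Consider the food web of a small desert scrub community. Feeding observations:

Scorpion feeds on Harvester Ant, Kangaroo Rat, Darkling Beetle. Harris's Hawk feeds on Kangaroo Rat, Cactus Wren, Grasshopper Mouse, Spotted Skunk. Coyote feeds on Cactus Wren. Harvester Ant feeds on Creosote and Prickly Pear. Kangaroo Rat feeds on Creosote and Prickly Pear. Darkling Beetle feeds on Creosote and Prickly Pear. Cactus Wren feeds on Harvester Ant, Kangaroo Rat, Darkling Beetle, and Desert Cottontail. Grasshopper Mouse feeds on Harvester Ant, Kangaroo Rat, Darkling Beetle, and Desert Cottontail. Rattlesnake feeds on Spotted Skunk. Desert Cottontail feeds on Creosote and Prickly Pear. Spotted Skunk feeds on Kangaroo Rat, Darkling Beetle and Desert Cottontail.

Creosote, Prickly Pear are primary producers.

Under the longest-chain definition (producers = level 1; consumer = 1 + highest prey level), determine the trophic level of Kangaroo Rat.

Trophic level 2

Creosote is a producer → level 1.
Kangaroo Rat eats Creosote (level 1); other prey at levels: Prickly Pear 1 → level 2.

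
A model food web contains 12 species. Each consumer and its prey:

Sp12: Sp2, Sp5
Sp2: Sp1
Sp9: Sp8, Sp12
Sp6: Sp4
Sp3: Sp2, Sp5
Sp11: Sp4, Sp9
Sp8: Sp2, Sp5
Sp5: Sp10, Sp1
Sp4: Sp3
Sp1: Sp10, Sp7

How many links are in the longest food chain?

5 links

One longest chain: Sp10 → Sp1 → Sp2 → Sp3 → Sp4 → Sp11.
It has 6 species and 5 links.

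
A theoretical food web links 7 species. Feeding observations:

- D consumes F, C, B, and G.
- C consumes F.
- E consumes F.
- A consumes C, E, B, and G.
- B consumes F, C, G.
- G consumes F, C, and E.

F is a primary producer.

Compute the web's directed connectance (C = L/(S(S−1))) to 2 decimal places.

C = 0.38

The web has S = 7 species and L = 16 feeding links.
C = L / (S(S−1)) = 16 / 42 = 0.3810 ≈ 0.38.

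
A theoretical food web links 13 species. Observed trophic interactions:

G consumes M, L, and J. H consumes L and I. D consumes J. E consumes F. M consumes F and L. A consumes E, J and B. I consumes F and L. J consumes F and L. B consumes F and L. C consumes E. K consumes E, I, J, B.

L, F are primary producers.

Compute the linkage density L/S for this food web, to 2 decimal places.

There are L = 23 links among S = 13 species.
L/S = 23/13 = 1.7692 ≈ 1.77.

L/S = 1.77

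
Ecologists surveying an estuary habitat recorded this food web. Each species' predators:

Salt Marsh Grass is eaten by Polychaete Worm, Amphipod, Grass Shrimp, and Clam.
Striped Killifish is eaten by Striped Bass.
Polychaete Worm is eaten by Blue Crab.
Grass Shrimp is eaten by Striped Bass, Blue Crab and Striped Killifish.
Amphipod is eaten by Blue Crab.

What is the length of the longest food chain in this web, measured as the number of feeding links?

One longest chain: Salt Marsh Grass → Grass Shrimp → Striped Killifish → Striped Bass.
It has 4 species and 3 links.

3 links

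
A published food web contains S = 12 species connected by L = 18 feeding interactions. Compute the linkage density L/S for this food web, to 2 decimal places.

There are L = 18 links among S = 12 species.
L/S = 18/12 = 1.5000 ≈ 1.50.

L/S = 1.50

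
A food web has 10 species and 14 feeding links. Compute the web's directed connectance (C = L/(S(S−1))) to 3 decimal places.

C = 0.156

The web has S = 10 species and L = 14 feeding links.
C = L / (S(S−1)) = 14 / 90 = 0.1556 ≈ 0.156.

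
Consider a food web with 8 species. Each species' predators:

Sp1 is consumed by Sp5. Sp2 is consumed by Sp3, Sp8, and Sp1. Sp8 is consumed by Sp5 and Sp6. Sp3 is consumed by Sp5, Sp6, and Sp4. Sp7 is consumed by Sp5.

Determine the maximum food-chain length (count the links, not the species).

2 links

One longest chain: Sp2 → Sp8 → Sp5.
It has 3 species and 2 links.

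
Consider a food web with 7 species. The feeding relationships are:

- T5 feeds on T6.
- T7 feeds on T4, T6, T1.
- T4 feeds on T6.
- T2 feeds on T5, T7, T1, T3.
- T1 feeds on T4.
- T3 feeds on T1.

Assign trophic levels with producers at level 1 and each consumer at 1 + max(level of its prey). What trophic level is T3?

Trophic level 4

T6 is a producer → level 1.
T4 eats T6 → level 2.
T1 eats T4 → level 3.
T3 eats T1 → level 4.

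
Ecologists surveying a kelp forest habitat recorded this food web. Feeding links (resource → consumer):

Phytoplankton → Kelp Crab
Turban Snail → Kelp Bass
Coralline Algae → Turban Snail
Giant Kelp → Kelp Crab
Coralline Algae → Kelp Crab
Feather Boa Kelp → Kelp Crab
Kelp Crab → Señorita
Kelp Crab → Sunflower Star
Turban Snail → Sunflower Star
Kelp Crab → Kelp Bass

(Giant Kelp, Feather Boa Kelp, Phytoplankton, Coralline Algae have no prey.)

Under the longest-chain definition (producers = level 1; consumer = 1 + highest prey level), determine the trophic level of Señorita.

Trophic level 3

Giant Kelp is a producer → level 1.
Kelp Crab eats Giant Kelp (level 1); other prey at levels: Feather Boa Kelp 1, Phytoplankton 1, Coralline Algae 1 → level 2.
Señorita eats Kelp Crab → level 3.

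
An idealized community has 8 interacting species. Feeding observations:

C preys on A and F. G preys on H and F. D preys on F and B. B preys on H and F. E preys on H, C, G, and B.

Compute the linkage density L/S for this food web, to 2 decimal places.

L/S = 1.50

There are L = 12 links among S = 8 species.
L/S = 12/8 = 1.5000 ≈ 1.50.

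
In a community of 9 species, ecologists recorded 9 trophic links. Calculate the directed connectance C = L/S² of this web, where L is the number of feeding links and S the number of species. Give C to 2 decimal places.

C = 0.11

The web has S = 9 species and L = 9 feeding links.
C = L / S² = 9 / 81 = 0.1111 ≈ 0.11.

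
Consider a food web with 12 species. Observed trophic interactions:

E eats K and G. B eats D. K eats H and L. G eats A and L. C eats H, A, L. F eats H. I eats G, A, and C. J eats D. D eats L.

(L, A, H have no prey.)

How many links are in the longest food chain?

2 links

One longest chain: L → C → I.
It has 3 species and 2 links.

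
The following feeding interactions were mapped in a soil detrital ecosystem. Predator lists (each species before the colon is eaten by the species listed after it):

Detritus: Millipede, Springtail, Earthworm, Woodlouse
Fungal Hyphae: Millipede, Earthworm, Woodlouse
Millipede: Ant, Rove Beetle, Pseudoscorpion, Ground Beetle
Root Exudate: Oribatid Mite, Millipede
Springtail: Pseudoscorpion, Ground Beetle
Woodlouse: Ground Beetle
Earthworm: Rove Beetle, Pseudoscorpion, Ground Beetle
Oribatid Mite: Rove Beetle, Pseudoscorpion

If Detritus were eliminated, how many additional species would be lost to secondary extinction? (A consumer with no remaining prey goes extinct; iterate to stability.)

Remove Detritus.
Round 1: Springtail (all prey gone) → extinct.
No further losses. Total secondary extinctions: 1.

1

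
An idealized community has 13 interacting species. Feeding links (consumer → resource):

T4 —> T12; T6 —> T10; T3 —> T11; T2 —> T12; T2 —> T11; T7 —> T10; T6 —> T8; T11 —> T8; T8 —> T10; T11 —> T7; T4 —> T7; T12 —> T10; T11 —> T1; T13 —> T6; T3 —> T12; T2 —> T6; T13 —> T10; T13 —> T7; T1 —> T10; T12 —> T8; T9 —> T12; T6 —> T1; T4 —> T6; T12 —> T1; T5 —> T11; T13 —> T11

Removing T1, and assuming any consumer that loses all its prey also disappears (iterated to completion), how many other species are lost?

0

Remove T1.
Every predator of it retains at least one other prey: T11 still has T8, T7; T12 still has T10, T8; T6 still has T10, T8.
No consumer loses all prey, so no secondary extinctions occur.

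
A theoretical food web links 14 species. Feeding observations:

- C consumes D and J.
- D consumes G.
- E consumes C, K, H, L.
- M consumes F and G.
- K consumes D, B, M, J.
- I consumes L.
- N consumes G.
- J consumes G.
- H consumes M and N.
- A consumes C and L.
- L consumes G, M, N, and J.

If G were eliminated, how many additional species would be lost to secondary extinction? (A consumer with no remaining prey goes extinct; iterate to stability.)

Remove G.
Round 1: J (all prey gone), N (all prey gone), D (all prey gone) → extinct.
Round 2: C (all prey gone) → extinct.
No further losses. Total secondary extinctions: 4.

4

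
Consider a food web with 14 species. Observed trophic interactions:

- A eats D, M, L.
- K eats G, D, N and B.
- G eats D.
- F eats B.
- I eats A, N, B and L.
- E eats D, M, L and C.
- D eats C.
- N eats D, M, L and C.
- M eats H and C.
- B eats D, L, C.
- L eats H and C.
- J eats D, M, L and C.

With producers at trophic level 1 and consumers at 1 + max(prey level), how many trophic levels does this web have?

4

Producers (level 1): C, H.
C → D → A → I gives I level 4.
No species has a prey at level 4, so no species reaches level 5.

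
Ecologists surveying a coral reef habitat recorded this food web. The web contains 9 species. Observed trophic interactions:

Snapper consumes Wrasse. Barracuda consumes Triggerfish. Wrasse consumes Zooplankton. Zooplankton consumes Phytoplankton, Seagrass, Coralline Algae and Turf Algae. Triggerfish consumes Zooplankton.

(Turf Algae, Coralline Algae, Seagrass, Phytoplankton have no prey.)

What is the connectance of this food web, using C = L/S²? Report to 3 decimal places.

The web has S = 9 species and L = 8 feeding links.
C = L / S² = 8 / 81 = 0.0988 ≈ 0.099.

C = 0.099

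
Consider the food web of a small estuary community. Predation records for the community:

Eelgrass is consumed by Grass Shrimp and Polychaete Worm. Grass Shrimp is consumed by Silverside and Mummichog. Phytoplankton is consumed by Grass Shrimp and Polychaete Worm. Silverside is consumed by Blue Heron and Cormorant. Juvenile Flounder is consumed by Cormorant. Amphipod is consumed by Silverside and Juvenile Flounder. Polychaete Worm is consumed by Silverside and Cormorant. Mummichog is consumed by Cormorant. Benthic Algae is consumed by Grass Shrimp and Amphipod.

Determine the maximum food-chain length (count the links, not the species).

One longest chain: Eelgrass → Grass Shrimp → Silverside → Blue Heron.
It has 4 species and 3 links.

3 links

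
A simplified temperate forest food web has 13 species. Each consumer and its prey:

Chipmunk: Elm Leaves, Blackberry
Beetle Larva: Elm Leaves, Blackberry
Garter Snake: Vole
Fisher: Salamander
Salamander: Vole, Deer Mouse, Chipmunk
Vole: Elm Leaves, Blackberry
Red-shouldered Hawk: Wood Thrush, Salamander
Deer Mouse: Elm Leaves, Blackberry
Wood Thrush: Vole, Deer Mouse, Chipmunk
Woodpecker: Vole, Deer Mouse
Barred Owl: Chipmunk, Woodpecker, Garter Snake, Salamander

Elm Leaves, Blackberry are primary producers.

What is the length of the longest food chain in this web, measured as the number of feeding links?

One longest chain: Elm Leaves → Vole → Salamander → Barred Owl.
It has 4 species and 3 links.

3 links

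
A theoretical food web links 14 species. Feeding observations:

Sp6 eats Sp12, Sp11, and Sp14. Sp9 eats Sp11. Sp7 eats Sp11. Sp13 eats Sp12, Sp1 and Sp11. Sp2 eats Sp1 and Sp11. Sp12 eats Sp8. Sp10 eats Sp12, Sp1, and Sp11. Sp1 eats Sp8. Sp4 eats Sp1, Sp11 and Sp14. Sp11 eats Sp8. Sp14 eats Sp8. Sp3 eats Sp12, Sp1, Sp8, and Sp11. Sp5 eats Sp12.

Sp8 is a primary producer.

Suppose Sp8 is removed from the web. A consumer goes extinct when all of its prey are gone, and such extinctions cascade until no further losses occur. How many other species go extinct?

13

Remove Sp8.
Round 1: Sp12 (all prey gone), Sp14 (all prey gone), Sp11 (all prey gone), Sp1 (all prey gone) → extinct.
Round 2: Sp6 (all prey gone), Sp4 (all prey gone), Sp2 (all prey gone), Sp9 (all prey gone), Sp3 (all prey gone), Sp5 (all prey gone), Sp10 (all prey gone), Sp13 (all prey gone), Sp7 (all prey gone) → extinct.
No further losses. Total secondary extinctions: 13.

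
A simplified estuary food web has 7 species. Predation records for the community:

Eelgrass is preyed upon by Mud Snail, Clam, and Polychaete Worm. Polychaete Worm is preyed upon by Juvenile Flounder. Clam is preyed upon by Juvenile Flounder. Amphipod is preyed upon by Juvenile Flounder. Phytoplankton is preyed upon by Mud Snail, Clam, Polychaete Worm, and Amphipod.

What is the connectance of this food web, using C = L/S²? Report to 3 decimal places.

C = 0.204

The web has S = 7 species and L = 10 feeding links.
C = L / S² = 10 / 49 = 0.2041 ≈ 0.204.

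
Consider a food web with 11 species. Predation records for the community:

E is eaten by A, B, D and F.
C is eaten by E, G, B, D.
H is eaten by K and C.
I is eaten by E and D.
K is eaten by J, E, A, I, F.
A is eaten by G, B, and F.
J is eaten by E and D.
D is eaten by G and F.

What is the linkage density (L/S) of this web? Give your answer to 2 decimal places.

There are L = 24 links among S = 11 species.
L/S = 24/11 = 2.1818 ≈ 2.18.

L/S = 2.18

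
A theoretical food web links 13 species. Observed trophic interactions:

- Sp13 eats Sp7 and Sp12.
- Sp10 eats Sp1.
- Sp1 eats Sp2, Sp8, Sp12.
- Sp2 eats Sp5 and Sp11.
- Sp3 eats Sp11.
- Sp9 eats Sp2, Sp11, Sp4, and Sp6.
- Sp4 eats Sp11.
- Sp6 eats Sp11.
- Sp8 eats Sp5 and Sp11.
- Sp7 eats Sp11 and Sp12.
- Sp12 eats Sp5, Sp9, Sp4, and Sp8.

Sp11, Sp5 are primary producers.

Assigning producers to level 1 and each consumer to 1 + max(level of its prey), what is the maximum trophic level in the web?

Producers (level 1): Sp11, Sp5.
Sp11 → Sp4 → Sp9 → Sp12 → Sp7 → Sp13 gives Sp13 level 6.
No species has a prey at level 6, so no species reaches level 7.

6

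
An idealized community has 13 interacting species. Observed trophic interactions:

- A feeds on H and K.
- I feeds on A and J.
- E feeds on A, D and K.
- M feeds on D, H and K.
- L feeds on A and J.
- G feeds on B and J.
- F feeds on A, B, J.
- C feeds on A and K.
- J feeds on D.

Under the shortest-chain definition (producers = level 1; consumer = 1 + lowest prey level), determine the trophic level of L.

H is a producer → level 1.
A eats H → level 2.
L eats A → level 3.
No prey of L is below level 2, so 3 is the minimum.

Trophic level 3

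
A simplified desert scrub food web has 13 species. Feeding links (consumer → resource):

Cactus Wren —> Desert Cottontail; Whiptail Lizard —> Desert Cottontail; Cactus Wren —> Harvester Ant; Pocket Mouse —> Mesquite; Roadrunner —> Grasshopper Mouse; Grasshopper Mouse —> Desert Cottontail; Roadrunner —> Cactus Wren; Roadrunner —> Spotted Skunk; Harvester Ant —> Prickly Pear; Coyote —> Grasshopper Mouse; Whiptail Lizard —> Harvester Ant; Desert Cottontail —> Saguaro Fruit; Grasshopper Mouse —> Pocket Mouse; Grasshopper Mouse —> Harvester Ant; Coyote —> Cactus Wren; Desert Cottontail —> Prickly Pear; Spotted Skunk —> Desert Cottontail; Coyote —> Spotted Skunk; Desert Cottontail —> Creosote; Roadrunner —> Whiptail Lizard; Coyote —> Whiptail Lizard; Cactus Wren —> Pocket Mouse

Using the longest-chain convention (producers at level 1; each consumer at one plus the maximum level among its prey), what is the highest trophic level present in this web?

4

Producers (level 1): Creosote, Prickly Pear, Saguaro Fruit, Mesquite.
Creosote → Desert Cottontail → Whiptail Lizard → Roadrunner gives Roadrunner level 4.
No species has a prey at level 4, so no species reaches level 5.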